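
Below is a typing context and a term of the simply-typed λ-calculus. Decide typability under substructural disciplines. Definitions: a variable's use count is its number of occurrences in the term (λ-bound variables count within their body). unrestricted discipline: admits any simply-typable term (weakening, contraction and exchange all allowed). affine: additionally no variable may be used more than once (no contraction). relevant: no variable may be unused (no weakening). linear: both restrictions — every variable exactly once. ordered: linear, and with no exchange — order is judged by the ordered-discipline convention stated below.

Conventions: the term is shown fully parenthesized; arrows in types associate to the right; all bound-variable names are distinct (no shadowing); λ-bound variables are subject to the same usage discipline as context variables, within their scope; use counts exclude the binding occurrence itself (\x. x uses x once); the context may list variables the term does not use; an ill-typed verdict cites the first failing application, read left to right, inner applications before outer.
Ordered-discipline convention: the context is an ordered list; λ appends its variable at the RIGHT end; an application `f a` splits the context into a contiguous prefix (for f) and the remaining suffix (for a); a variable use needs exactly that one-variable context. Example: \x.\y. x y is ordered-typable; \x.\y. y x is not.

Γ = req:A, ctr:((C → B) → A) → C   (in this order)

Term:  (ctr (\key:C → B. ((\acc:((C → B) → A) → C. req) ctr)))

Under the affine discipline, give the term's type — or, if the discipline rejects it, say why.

not well-typed under affine — ctr ×2 used more than once (contraction)
counts: req: 1, ctr: 2, key (bound): 0, acc (bound): 0
left-to-right use order: ctr, req, ctr
typing: ✓ — C
all disciplines: ordered ✗, linear ✗, affine ✗, relevant ✗, unrestricted ✓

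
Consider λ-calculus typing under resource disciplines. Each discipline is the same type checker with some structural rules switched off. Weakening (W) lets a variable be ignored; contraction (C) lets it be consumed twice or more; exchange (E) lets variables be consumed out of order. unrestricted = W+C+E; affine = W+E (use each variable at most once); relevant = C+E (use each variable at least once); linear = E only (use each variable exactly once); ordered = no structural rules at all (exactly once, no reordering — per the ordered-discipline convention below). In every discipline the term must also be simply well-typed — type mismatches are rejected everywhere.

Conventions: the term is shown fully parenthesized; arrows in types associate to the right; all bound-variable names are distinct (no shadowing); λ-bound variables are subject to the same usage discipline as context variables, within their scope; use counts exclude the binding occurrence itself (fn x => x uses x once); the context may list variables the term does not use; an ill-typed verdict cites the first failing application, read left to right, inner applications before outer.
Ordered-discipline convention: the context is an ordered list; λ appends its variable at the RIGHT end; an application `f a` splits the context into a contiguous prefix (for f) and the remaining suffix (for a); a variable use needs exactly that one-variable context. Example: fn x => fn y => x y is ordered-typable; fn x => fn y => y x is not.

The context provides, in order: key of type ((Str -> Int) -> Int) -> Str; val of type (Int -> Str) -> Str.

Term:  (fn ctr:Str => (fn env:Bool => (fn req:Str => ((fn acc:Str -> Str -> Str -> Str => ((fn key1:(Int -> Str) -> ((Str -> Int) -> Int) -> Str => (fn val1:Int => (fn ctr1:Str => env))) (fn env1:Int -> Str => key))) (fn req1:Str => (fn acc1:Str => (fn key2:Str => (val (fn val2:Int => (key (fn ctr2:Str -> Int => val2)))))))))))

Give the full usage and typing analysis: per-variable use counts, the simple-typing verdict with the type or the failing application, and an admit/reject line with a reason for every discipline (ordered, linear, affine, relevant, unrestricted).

usage: key=2, val=1, ctr (λ-bound)=0, env (λ-bound)=1, req (λ-bound)=0, acc (λ-bound)=0, key1 (λ-bound)=0, val1 (λ-bound)=0, ctr1 (λ-bound)=0, env1 (λ-bound)=0, req1 (λ-bound)=0, acc1 (λ-bound)=0, key2 (λ-bound)=0, val2 (λ-bound)=1, ctr2 (λ-bound)=0
use order (left to right): env, key, val, key, val2
typing: ✓ — Str -> Bool -> Str -> Int -> Str -> Bool
ordered: ✗ — repeated use of key ×2; unused: ctr, req, acc, key1, val1, ctr1, env1, req1, acc1, key2, ctr2 — weakening required
linear: ✗ — repeated use of key ×2; unused: ctr, req, acc, key1, val1, ctr1, env1, req1, acc1, key2, ctr2 — weakening required
affine: ✗ — repeated use of key ×2
relevant: ✗ — unused: ctr, req, acc, key1, val1, ctr1, env1, req1, acc1, key2, ctr2 — weakening required
unrestricted: ✓ — type-checks (Str -> Bool -> Str -> Int -> Str -> Bool) and nothing is barred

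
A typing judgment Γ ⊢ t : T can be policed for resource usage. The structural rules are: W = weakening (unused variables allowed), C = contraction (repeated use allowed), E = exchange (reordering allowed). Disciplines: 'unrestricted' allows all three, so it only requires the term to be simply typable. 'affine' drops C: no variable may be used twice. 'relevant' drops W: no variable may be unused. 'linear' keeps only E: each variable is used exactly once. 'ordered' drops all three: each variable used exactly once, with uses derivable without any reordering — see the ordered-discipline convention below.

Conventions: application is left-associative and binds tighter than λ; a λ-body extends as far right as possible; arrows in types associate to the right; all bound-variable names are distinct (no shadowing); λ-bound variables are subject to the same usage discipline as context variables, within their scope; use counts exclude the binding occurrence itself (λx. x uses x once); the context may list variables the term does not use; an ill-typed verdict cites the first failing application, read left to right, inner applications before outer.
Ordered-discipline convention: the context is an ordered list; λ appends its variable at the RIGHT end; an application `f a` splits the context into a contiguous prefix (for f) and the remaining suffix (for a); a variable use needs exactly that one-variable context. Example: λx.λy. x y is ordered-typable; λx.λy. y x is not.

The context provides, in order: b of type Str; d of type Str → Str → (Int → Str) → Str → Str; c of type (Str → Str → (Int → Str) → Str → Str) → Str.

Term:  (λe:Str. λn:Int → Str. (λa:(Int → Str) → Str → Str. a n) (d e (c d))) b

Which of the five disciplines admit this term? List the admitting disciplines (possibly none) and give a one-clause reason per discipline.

accepted by: relevant, unrestricted
usage: b: 1×, d: 2×, c: 1×, e (λ-bound): 1×, n (λ-bound): 1×, a (λ-bound): 1×
order of uses: a, n, d, e, c, d, b
typing: well-typed — term : (Int → Str) → Str → Str
ordered: ✗, uses contraction: d ×2
linear: ✗, uses contraction: d ×2
affine: ✗, uses contraction: d ×2
relevant: ✓, at least one use each (b, d, c, e, n, a)
unrestricted: ✓, type-checks ((Int → Str) → Str → Str) and nothing is barred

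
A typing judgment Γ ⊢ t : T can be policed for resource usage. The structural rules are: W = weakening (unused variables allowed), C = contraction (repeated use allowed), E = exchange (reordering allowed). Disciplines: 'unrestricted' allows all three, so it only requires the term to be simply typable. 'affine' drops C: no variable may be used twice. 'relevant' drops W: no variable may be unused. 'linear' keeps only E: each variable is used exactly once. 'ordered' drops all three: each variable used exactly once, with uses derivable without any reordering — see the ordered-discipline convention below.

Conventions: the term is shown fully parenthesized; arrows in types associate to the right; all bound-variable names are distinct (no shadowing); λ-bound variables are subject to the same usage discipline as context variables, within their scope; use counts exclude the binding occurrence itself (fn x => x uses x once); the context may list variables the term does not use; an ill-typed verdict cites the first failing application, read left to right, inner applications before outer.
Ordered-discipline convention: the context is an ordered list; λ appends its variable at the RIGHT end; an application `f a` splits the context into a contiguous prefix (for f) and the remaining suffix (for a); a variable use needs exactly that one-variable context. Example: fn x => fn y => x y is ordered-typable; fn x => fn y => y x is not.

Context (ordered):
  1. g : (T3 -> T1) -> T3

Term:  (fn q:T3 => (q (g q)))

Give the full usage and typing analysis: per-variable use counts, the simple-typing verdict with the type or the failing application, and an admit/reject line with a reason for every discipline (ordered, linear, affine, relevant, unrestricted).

usage: g=1; q [bound]=2
order of uses: q, g, q
typing: ill-typed: an application expects T3 -> T1 but receives T3
ordered: ✗, not simply typable
linear: ✗, fails simple typing
affine: ✗, a type mismatch blocks all five
relevant: ✗, the type mismatch rejects it
unrestricted: ✗, not simply typable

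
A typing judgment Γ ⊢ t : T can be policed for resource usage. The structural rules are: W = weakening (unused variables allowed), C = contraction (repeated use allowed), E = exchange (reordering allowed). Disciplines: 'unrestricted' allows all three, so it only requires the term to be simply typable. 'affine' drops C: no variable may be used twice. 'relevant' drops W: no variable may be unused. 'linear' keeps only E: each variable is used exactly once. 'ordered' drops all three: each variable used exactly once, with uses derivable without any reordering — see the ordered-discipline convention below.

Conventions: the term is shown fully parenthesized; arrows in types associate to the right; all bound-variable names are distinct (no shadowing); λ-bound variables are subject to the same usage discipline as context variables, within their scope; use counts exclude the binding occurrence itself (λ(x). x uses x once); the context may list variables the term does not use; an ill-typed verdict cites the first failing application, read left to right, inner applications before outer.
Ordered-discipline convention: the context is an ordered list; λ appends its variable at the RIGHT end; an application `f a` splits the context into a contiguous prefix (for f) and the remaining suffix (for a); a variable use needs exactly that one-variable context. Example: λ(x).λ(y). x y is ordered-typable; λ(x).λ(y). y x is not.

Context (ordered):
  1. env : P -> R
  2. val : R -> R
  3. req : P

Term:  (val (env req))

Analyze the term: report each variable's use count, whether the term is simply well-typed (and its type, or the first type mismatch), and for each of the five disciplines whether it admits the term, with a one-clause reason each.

usage: env ×1, val ×1, req ×1
order of uses: val, env, req
typing: well-typed at R
ordered ✗ (use order val, env, req needs exchange)
linear ✓ (exactly-once usage across env, val, req)
affine ✓ (at most one use each (env, val, req))
relevant ✓ (every one of env, val, req appears)
unrestricted ✓ (typability at R is all that's needed)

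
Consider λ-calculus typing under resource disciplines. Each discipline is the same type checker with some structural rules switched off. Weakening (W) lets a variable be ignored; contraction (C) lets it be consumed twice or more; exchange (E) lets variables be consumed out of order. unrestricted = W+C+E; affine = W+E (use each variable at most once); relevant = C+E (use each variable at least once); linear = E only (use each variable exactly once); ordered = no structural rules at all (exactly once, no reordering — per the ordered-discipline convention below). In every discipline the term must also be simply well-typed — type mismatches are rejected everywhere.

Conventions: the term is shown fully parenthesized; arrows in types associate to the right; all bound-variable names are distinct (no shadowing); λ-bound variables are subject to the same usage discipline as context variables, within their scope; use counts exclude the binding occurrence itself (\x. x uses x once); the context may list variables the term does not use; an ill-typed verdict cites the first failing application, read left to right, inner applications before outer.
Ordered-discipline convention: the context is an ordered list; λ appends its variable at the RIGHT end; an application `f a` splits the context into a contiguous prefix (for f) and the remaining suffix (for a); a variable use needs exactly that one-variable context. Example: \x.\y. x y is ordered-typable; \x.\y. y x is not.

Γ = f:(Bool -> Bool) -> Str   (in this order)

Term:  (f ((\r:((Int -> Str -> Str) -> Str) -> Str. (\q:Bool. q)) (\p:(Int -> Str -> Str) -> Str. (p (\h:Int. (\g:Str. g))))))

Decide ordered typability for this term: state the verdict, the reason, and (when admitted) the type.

no — r, h left unused
usage: f: 1×, r (λ-bound): 0×, q (λ-bound): 1×, p (λ-bound): 1×, h (λ-bound): 0×, g (λ-bound): 1×
use order (left to right): f, q, p, g
typing: well-typed at Str
per-discipline verdicts: ordered ✗; linear ✗; affine ✓; relevant ✗; unrestricted ✓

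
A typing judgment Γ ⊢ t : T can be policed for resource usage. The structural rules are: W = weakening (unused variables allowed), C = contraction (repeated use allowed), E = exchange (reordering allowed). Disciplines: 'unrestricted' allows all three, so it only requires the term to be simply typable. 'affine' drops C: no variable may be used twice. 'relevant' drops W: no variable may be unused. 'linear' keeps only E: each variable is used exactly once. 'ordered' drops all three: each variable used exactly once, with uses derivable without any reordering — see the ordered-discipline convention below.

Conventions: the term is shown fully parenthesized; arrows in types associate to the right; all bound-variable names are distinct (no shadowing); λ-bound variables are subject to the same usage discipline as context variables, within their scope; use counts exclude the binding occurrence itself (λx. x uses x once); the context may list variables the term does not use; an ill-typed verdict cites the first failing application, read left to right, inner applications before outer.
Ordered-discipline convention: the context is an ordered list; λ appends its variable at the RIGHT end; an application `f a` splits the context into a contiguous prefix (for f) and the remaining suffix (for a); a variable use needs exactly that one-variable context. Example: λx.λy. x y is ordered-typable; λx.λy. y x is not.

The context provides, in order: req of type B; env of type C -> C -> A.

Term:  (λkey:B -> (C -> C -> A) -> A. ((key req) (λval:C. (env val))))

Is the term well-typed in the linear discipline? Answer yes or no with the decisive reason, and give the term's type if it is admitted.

yes — each of req, env, key, val used exactly once; term : (B -> (C -> C -> A) -> A) -> A
variable uses: req=1, env=1, key (bound)=1, val (bound)=1
left-to-right use order: key, req, env, val
typing: ✓ — (B -> (C -> C -> A) -> A) -> A
all disciplines: ordered ✗; linear ✓; affine ✓; relevant ✓; unrestricted ✓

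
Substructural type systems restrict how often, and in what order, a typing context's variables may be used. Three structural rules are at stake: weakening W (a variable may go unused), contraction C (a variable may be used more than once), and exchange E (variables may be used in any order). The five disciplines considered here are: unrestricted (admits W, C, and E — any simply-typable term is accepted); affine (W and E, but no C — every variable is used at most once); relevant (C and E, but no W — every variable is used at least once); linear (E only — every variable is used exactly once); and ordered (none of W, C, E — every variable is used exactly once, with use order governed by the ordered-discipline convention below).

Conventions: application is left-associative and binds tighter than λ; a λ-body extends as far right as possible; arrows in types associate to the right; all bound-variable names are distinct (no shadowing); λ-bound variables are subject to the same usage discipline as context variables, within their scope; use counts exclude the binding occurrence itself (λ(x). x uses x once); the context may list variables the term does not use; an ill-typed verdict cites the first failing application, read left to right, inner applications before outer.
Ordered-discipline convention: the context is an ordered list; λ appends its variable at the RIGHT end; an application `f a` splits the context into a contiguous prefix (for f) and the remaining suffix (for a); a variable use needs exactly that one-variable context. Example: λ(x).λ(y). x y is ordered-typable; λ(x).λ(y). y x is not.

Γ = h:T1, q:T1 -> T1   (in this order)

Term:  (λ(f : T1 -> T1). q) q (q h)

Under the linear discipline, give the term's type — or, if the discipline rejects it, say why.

not well-typed under linear — repeated use of q ×3; f left unused
variable uses: h ×1, q ×3, f (bound) ×0
order of uses: q, q, q, h
typing: ✓ — T1
summary: ordered ✗ · linear ✗ · affine ✗ · relevant ✗ · unrestricted ✓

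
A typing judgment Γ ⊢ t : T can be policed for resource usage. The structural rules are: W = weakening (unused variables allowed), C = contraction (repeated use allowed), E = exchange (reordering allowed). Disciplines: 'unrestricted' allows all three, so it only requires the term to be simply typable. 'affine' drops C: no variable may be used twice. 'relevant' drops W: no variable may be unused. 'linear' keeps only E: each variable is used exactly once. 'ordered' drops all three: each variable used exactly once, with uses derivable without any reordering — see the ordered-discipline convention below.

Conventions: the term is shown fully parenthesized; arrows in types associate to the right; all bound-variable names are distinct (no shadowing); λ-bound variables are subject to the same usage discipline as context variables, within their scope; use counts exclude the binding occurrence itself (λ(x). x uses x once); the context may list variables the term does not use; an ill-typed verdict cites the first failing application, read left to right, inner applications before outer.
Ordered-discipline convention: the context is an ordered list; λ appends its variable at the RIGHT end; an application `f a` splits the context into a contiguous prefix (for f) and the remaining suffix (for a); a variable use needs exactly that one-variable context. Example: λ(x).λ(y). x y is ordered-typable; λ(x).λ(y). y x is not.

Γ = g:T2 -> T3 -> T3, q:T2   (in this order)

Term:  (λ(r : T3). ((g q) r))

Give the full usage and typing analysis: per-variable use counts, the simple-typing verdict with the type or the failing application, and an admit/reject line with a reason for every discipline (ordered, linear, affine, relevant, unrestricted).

variable uses: g: 1×; q: 1×; r [bound]: 1×
uses in reading order: g, q, r
typing: well-typed at T3 -> T3
ordered: ✓, g, q, r: once each, no exchange needed
linear: ✓, g, q, r: one use apiece
affine: ✓, none of g, q, r used more than once
relevant: ✓, none of g, q, r goes unused
unrestricted: ✓, simply typable at T3 -> T3; W, C, E all held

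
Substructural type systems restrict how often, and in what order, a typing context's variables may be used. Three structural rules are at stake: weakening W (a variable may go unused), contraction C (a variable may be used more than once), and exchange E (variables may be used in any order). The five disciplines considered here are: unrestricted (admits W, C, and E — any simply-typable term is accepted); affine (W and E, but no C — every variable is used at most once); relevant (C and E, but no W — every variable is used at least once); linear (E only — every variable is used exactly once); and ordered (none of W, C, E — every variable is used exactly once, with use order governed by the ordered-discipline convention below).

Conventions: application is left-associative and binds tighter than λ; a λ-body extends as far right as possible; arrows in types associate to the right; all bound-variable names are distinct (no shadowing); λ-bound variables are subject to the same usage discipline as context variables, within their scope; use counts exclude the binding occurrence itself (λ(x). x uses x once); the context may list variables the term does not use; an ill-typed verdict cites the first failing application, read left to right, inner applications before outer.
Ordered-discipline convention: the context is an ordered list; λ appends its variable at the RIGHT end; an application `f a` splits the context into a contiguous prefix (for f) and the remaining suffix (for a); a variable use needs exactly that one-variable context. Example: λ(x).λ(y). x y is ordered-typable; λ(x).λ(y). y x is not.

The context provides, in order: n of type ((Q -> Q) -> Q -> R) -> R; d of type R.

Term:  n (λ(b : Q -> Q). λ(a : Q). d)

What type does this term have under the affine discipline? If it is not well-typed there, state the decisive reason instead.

term : R
variable uses: n=1, d=1, b (λ-bound)=0, a (λ-bound)=0
uses in reading order: n, d
typing: well-typed at R
summary: ordered ✗, linear ✗, affine ✓, relevant ✗, unrestricted ✓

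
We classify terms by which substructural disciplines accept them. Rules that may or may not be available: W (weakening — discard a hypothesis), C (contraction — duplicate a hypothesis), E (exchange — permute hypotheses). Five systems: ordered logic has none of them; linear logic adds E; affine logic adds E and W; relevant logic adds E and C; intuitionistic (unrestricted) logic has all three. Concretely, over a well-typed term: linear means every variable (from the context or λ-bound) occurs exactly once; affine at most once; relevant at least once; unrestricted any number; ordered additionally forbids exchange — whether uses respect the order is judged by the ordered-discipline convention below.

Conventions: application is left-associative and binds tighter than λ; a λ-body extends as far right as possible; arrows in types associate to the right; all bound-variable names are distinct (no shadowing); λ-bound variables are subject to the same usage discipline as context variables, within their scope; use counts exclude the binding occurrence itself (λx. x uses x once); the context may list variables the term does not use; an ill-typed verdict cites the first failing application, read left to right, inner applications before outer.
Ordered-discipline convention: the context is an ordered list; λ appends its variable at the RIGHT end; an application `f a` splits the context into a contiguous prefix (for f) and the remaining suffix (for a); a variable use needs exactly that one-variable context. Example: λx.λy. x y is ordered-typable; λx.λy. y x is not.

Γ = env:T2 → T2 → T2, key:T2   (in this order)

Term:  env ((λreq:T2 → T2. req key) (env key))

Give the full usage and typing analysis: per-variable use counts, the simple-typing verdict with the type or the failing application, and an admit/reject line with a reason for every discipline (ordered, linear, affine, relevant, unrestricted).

usage: env ×2, key ×2, req (λ-bound) ×1
use order (left to right): env, req, key, env, key
typing: the term checks, with type T2 → T2
ordered ✗ (needs contraction — env ×2, key ×2)
linear ✗ (needs contraction — env ×2, key ×2)
affine ✗ (needs contraction — env ×2, key ×2)
relevant ✓ (every one of env, key, req appears)
unrestricted ✓ (well-typed at T2 → T2; no restrictions here)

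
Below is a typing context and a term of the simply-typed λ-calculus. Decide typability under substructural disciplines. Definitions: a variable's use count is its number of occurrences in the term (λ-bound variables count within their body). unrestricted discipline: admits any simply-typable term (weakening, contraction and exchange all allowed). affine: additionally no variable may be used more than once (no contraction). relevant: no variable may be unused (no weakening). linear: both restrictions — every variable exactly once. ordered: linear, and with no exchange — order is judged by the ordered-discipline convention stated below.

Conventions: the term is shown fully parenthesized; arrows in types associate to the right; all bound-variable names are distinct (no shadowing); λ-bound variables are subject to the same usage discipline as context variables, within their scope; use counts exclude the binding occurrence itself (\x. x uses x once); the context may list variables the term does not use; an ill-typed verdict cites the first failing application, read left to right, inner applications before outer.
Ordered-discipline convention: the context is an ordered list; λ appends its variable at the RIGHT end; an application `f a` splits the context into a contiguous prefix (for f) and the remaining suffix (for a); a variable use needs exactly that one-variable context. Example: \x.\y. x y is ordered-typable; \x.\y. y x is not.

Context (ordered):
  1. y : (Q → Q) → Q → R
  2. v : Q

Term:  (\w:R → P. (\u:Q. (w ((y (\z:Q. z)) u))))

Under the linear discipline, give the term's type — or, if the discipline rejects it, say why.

not well-typed under linear — v left unused
usage: y=1; v=0; w (λ-bound)=1; u (λ-bound)=1; z (λ-bound)=1
left-to-right use order: w, y, z, u
typing: well-typed — term : (R → P) → Q → P
all disciplines: ordered ✗, linear ✗, affine ✓, relevant ✗, unrestricted ✓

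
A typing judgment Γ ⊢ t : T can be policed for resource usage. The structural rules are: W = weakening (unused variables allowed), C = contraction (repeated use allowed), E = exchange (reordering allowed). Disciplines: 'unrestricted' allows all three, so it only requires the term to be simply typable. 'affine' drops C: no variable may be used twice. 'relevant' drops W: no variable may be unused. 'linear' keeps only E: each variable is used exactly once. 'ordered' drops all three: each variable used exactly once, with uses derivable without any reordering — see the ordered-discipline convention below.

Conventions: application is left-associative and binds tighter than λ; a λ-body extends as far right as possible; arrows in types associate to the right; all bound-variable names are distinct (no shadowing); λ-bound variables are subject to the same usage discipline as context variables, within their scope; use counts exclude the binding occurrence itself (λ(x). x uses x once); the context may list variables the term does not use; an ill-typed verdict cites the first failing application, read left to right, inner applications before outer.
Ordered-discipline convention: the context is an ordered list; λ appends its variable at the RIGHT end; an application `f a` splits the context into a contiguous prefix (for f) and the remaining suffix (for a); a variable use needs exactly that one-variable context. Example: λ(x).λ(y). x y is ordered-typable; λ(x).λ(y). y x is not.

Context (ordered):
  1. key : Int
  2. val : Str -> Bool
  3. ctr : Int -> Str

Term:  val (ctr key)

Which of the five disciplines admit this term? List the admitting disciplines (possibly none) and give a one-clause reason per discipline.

admitted in: linear, affine, relevant, unrestricted
usage: key ×1; val ×1; ctr ×1
left-to-right use order: val, ctr, key
typing: well-typed at Bool
ordered ✗ (use order val, ctr, key needs exchange)
linear ✓ (single use per variable (key, val, ctr))
affine ✓ (no duplicate uses among key, val, ctr)
relevant ✓ (key, val, ctr: all used, weakening unneeded)
unrestricted ✓ (type-checks (Bool) and nothing is barred)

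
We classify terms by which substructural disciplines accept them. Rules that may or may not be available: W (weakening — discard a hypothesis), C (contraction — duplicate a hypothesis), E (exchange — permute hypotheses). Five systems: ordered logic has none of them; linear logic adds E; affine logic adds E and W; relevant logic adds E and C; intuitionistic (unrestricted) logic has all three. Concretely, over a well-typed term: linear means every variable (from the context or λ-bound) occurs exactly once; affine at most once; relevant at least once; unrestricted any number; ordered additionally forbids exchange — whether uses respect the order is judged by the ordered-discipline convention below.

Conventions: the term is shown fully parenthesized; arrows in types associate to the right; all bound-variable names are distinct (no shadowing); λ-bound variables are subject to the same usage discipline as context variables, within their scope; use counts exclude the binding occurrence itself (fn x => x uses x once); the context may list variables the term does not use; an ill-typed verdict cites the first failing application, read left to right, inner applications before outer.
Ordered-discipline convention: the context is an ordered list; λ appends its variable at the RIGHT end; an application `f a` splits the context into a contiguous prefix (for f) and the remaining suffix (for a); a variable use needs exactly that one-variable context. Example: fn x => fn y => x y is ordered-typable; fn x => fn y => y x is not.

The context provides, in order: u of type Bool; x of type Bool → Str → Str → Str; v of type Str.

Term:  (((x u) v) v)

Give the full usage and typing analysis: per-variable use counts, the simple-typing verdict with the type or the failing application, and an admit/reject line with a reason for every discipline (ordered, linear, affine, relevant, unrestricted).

use counts: u: 1×; x: 1×; v: 2×
uses in reading order: x, u, v, v
typing: well-typed at Str
ordered ✗ (uses contraction: v ×2)
linear ✗ (uses contraction: v ×2)
affine ✗ (uses contraction: v ×2)
relevant ✓ (none of u, x, v goes unused)
unrestricted ✓ (typability at Str is all that's needed)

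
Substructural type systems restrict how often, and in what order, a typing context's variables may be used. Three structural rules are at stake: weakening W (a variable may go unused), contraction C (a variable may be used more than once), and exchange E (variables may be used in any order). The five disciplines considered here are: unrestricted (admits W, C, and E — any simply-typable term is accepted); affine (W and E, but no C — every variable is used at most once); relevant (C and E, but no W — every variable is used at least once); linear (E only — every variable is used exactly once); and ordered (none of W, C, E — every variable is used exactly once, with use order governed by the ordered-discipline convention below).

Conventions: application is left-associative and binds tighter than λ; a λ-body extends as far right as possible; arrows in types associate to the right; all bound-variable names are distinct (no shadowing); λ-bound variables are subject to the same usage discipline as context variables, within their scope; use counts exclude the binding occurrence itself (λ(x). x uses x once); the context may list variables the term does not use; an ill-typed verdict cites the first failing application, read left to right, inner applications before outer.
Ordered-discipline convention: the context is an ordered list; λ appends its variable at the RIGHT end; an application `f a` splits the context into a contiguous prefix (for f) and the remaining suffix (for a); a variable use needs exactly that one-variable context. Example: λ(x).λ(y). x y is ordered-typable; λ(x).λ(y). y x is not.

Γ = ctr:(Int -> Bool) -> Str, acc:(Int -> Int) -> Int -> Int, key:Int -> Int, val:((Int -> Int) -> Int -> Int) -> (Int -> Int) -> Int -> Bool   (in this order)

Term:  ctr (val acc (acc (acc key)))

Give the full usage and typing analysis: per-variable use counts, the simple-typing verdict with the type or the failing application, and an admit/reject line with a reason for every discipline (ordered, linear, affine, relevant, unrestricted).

use counts: ctr ×1; acc ×3; key ×1; val ×1
uses in reading order: ctr, val, acc, acc, acc, key
typing: ✓ — Str
ordered ✗ (acc ×3 used more than once (contraction))
linear ✗ (acc ×3 used more than once (contraction))
affine ✗ (acc ×3 used more than once (contraction))
relevant ✓ (at least one use each (ctr, acc, key, val))
unrestricted ✓ (simply typable at Str; W, C, E all held)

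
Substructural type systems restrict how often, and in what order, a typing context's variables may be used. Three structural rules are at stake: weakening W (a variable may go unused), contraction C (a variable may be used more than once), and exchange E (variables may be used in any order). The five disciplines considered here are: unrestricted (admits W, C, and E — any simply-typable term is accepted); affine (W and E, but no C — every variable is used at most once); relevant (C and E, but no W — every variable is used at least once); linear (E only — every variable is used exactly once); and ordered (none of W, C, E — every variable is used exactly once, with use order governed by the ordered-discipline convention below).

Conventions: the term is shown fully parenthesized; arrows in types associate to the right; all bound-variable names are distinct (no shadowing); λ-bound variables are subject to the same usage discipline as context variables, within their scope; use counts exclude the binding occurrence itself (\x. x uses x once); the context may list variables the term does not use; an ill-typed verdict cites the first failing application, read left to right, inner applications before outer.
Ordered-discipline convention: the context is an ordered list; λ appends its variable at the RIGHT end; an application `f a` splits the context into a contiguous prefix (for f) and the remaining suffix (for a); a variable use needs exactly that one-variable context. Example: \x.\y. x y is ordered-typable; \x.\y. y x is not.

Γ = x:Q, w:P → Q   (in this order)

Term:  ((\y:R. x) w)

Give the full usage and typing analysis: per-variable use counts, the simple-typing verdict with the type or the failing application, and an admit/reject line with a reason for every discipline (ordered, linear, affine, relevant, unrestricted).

variable uses: x=1, w=1, y (λ-bound)=0
uses in reading order: x, w
typing: ill-typed: a function awaiting R gets P → Q
ordered: ✗, a type mismatch blocks all five
linear: ✗, the type mismatch rejects it
affine: ✗, not simply typable
relevant: ✗, fails simple typing
unrestricted: ✗, a type mismatch blocks all five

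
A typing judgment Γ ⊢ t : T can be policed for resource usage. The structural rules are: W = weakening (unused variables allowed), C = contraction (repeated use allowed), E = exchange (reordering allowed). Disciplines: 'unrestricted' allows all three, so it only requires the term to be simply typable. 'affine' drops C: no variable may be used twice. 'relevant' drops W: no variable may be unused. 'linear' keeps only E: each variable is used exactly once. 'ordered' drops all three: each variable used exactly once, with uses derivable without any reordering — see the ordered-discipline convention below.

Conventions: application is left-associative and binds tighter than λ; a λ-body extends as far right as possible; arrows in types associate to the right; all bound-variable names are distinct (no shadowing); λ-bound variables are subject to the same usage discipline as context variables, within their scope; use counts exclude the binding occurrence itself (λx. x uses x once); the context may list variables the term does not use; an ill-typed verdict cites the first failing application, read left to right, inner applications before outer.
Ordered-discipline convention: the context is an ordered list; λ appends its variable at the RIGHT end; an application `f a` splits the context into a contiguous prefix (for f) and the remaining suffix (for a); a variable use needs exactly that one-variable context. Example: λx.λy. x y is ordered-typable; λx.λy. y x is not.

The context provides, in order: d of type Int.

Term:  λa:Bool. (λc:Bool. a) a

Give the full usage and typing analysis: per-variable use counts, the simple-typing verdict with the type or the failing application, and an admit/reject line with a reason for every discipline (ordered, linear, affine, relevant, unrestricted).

counts: d: 0, a [bound]: 2, c [bound]: 0
use order (left to right): a, a
typing: ✓ — Bool -> Bool
ordered: ✗ — repeated use of a ×2; needs weakening: d, c unused
linear: ✗ — repeated use of a ×2; needs weakening: d, c unused
affine: ✗ — repeated use of a ×2
relevant: ✗ — needs weakening: d, c unused
unrestricted: ✓ — type-checks (Bool -> Bool) and nothing is barred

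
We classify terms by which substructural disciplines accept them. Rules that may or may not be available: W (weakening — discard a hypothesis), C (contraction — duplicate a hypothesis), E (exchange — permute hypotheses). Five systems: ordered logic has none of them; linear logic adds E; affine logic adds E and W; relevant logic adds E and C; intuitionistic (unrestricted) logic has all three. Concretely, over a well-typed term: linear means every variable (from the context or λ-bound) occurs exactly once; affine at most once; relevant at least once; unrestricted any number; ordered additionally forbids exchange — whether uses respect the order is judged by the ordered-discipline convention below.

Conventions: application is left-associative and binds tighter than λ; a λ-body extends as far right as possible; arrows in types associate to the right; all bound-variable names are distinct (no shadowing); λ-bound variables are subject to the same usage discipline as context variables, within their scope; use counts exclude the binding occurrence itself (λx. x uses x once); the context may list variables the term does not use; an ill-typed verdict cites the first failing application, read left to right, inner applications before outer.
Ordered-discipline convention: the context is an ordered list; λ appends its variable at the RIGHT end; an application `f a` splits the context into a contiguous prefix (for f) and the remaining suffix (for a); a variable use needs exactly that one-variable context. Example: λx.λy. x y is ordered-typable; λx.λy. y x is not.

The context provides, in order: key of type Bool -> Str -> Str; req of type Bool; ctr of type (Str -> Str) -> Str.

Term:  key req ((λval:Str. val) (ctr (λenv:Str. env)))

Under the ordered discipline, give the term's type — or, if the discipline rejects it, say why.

term : Str
use counts: key: 1, req: 1, ctr: 1, val (bound): 1, env (bound): 1
use order (left to right): key, req, val, ctr, env
typing: well-typed — term : Str
per-discipline verdicts: ordered ✓; linear ✓; affine ✓; relevant ✓; unrestricted ✓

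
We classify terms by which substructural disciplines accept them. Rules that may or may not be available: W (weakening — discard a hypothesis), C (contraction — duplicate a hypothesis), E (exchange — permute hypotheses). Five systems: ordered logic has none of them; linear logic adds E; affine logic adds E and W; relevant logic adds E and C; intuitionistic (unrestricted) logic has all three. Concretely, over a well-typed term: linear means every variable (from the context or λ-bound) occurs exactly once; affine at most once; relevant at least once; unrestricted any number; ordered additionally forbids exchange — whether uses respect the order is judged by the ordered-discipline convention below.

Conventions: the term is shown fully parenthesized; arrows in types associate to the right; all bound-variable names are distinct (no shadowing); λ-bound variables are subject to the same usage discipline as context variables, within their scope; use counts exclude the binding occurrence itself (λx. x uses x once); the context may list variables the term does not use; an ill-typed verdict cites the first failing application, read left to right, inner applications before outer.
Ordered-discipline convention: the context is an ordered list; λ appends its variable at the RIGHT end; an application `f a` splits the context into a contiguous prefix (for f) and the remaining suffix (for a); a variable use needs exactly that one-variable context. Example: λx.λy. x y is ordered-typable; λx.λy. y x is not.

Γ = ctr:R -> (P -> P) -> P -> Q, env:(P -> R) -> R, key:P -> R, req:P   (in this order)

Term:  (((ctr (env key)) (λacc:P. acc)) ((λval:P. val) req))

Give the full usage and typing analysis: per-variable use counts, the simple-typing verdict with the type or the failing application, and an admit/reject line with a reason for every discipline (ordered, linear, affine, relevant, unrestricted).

variable uses: ctr: 1, env: 1, key: 1, req: 1, acc [bound]: 1, val [bound]: 1
use order (left to right): ctr, env, key, acc, val, req
typing: the term checks, with type Q
ordered: ✓ — single-use (ctr, env, key, req, acc, val), ordered derivation ok
linear: ✓ — ctr, env, key, req, acc, val: one use apiece
affine: ✓ — no duplicate uses among ctr, env, key, req, acc, val
relevant: ✓ — ctr, env, key, req, acc, val: all used, weakening unneeded
unrestricted: ✓ — well-typed at Q; no restrictions here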